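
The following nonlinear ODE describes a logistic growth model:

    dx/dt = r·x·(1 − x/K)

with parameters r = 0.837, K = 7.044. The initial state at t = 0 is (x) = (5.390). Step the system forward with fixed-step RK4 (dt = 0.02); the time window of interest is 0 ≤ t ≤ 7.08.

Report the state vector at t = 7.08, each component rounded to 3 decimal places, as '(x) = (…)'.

t=0.000: state=(5.390)
step 1 (dt=0.02): k1=(1.059), k2=(1.055), k3=(1.055), k4=(1.050); state += dt/6·(k1+2k2+2k3+k4)
t=0.020: state=(5.411)
t=0.040: state=(5.432)
t=0.060: state=(5.453)
continuing one RK4 step at a time; state shown every 25 steps (Δt=0.5):
t=0.500: state=(5.861)
t=1.000: state=(6.218)
t=1.500: state=(6.478)
t=2.000: state=(6.661)
t=2.500: state=(6.787)
t=3.000: state=(6.873)
t=3.500: state=(6.930)
t=4.000: state=(6.969)
t=4.500: state=(6.994)
t=5.000: state=(7.011)
t=5.500: state=(7.022)
t=6.000: state=(7.030)
t=6.500: state=(7.035)
t=7.000: state=(7.038)
t=7.080: state=(7.038)

(x) = (7.038)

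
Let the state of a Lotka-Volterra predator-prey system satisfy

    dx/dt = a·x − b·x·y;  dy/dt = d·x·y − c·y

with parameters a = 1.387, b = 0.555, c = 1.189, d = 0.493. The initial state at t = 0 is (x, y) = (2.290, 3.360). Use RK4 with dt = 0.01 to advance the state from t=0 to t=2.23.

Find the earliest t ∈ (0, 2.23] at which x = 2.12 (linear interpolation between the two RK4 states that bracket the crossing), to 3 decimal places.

t = 0.166

t=0.000: state=(2.290, 3.360)
step 1 (dt=0.01): k1=(-1.094, -0.202), k2=(-1.090, -0.211), k3=(-1.090, -0.211), k4=(-1.086, -0.220); state += dt/6·(k1+2k2+2k3+k4)
t=0.010: state=(2.279, 3.358)
t=0.020: state=(2.268, 3.356)
t=0.030: state=(2.258, 3.353)
continuing one RK4 step at a time; state shown every 10 steps (Δt=0.1):
t=0.100: state=(2.185, 3.331)
t=0.160: state=(2.126, 3.306)
next step: t=0.170: state=(2.116, 3.301) — x has crossed 2.12
linear interpolation between t=0.160 (2.12589) and t=0.170 (2.11642) → t≈0.166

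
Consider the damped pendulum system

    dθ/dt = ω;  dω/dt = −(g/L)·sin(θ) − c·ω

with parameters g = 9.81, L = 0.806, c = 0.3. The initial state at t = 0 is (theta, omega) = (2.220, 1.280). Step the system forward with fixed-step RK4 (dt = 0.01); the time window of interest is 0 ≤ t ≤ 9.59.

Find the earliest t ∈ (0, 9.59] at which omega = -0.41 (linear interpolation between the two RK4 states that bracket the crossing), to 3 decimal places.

t = 0.181

t=0.000: state=(2.220, 1.280)
step 1 (dt=0.01): k1=(1.280, -10.079), k2=(1.230, -10.017), k3=(1.230, -10.019), k4=(1.180, -9.958); state += dt/6·(k1+2k2+2k3+k4)
t=0.010: state=(2.232, 1.180)
t=0.020: state=(2.244, 1.081)
t=0.030: state=(2.254, 0.983)
t=0.180: state=(2.296, -0.400)
next step: t=0.190: state=(2.292, -0.490) — omega has crossed -0.41
linear interpolation between t=0.180 (-0.40035) and t=0.190 (-0.49026) → t≈0.181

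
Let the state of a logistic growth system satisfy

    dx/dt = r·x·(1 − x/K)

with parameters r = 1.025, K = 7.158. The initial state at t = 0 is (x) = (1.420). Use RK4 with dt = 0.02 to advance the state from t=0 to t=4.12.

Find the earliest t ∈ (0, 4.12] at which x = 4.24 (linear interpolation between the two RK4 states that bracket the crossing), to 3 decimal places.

t=0.000: state=(1.420)
step 1 (dt=0.02): k1=(1.167), k2=(1.174), k3=(1.174), k4=(1.181); state += dt/6·(k1+2k2+2k3+k4)
t=0.020: state=(1.443)
t=0.040: state=(1.467)
t=0.060: state=(1.491)
continuing one RK4 step at a time; state shown every 10 steps (Δt=0.2):
t=0.200: state=(1.668)
t=0.400: state=(1.944)
t=0.600: state=(2.248)
t=0.800: state=(2.575)
t=1.000: state=(2.922)
t=1.200: state=(3.282)
t=1.400: state=(3.648)
t=1.600: state=(4.013)
t=1.720: state=(4.228)
next step: t=1.740: state=(4.263) — x has crossed 4.24
linear interpolation between t=1.720 (4.22769) and t=1.740 (4.26310) → t≈1.727

t = 1.727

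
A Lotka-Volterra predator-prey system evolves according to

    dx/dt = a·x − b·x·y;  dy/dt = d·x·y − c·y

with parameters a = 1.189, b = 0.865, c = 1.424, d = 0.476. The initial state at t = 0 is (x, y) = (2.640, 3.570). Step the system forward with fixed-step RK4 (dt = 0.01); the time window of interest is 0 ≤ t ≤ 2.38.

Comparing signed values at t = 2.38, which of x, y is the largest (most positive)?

largest component: x

t=0.000: state=(2.640, 3.570)
step 1 (dt=0.01): k1=(-5.013, -0.597), k2=(-4.959, -0.640), k3=(-4.959, -0.639), k4=(-4.905, -0.681); state += dt/6·(k1+2k2+2k3+k4)
t=0.010: state=(2.590, 3.564)
t=0.020: state=(2.542, 3.556)
t=0.030: state=(2.494, 3.548)
continuing one RK4 step at a time; state shown every 10 steps (Δt=0.1):
t=0.100: state=(2.192, 3.472)
t=0.200: state=(1.840, 3.313)
t=0.300: state=(1.569, 3.115)
t=0.400: state=(1.362, 2.897)
t=0.500: state=(1.206, 2.670)
t=0.600: state=(1.089, 2.445)
t=0.700: state=(1.002, 2.229)
t=0.800: state=(0.939, 2.024)
t=0.900: state=(0.895, 1.834)
t=1.000: state=(0.867, 1.658)
t=1.100: state=(0.852, 1.498)
t=1.200: state=(0.848, 1.353)
t=1.300: state=(0.855, 1.222)
t=1.400: state=(0.870, 1.104)
t=1.500: state=(0.895, 0.998)
t=1.600: state=(0.929, 0.904)
t=1.700: state=(0.971, 0.821)
t=1.800: state=(1.022, 0.746)
t=1.900: state=(1.082, 0.680)
t=2.000: state=(1.152, 0.622)
t=2.100: state=(1.232, 0.571)
t=2.200: state=(1.323, 0.526)
t=2.300: state=(1.427, 0.487)
t=2.380: state=(1.519, 0.460)
compare at T: x=1.519, y=0.460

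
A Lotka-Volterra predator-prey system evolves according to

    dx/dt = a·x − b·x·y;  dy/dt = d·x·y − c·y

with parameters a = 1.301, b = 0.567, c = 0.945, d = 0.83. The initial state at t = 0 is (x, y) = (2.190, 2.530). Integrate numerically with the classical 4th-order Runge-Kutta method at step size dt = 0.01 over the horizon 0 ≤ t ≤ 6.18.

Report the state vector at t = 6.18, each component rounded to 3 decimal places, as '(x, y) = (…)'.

t=0.000: state=(2.190, 2.530)
step 1 (dt=0.01): k1=(-0.292, 2.208), k2=(-0.306, 2.214), k3=(-0.306, 2.214), k4=(-0.319, 2.221); state += dt/6·(k1+2k2+2k3+k4)
t=0.010: state=(2.187, 2.552)
t=0.020: state=(2.184, 2.574)
t=0.030: state=(2.180, 2.597)
continuing one RK4 step at a time; state shown every 20 steps (Δt=0.2):
t=0.200: state=(2.078, 2.989)
t=0.400: state=(1.872, 3.438)
t=0.600: state=(1.609, 3.801)
t=0.800: state=(1.337, 4.017)
t=1.000: state=(1.095, 4.067)
t=1.200: state=(0.900, 3.970)
t=1.400: state=(0.752, 3.767)
t=1.600: state=(0.646, 3.500)
t=1.800: state=(0.573, 3.204)
t=2.000: state=(0.526, 2.905)
t=2.200: state=(0.499, 2.617)
t=2.400: state=(0.488, 2.351)
t=2.600: state=(0.492, 2.111)
t=2.800: state=(0.508, 1.898)
t=3.000: state=(0.537, 1.713)
t=3.200: state=(0.579, 1.556)
t=3.400: state=(0.635, 1.424)
t=3.600: state=(0.705, 1.317)
t=3.800: state=(0.792, 1.234)
t=4.000: state=(0.896, 1.175)
t=4.200: state=(1.020, 1.140)
t=4.400: state=(1.163, 1.131)
t=4.600: state=(1.326, 1.151)
t=4.800: state=(1.506, 1.205)
t=5.000: state=(1.695, 1.301)
t=5.200: state=(1.883, 1.449)
t=5.400: state=(2.049, 1.663)
t=5.600: state=(2.166, 1.955)
t=5.800: state=(2.206, 2.329)
t=6.000: state=(2.144, 2.770)
t=6.180: state=(1.999, 3.188)

(x, y) = (1.999, 3.188)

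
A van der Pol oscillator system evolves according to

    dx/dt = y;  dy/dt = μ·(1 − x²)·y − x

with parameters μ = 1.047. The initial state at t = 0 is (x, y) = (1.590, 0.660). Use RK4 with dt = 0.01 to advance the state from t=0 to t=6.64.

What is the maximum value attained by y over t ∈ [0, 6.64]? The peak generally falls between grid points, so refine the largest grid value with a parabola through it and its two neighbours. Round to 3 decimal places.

t=0.000: state=(1.590, 0.660)
step 1 (dt=0.01): k1=(0.660, -2.646), k2=(0.647, -2.635), k3=(0.647, -2.635), k4=(0.634, -2.624); state += dt/6·(k1+2k2+2k3+k4)
t=0.010: state=(1.596, 0.634)
t=0.020: state=(1.603, 0.608)
t=0.030: state=(1.609, 0.582)
continuing one RK4 step at a time; state shown every 25 steps (Δt=0.25):
t=0.250: state=(1.680, 0.091)
t=0.500: state=(1.653, -0.277)
t=0.750: state=(1.552, -0.514)
t=1.000: state=(1.400, -0.696)
t=1.250: state=(1.204, -0.879)
t=1.500: state=(0.957, -1.106)
t=1.750: state=(0.644, -1.423)
t=2.000: state=(0.235, -1.874)
t=2.250: state=(-0.302, -2.417)
t=2.500: state=(-0.949, -2.650)
t=2.750: state=(-1.547, -1.967)
t=3.000: state=(-1.893, -0.818)
t=3.250: state=(-1.990, -0.046)
t=3.500: state=(-1.950, 0.325)
t=3.750: state=(-1.843, 0.510)
t=4.000: state=(-1.699, 0.633)
t=4.250: state=(-1.527, 0.747)
t=4.500: state=(-1.324, 0.884)
t=4.750: state=(-1.081, 1.071)
t=5.000: state=(-0.781, 1.344)
t=5.250: state=(-0.398, 1.751)
t=5.500: state=(0.106, 2.295)
t=5.750: state=(0.741, 2.715)
t=6.000: state=(1.394, 2.326)
t=6.250: state=(1.836, 1.165)
t=6.500: state=(1.999, 0.224)
t=6.640: state=(2.007, -0.083)
largest grid value and its neighbours: y(5.780)=2.72471, y(5.790)=2.72491, y(5.800)=2.72351
parabola through these three points peaks at t≈5.786 with y≈2.72502

max y = 2.725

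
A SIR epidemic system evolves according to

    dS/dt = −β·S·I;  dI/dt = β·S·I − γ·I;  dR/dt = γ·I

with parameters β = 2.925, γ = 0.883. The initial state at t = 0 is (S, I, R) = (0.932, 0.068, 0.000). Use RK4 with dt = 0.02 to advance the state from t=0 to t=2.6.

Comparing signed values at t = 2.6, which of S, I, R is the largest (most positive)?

largest component: R

t=0.000: state=(0.932, 0.068, 0.000)
step 1 (dt=0.02): k1=(-0.185, 0.125, 0.060), k2=(-0.188, 0.127, 0.061), k3=(-0.188, 0.127, 0.061), k4=(-0.192, 0.129, 0.062); state += dt/6·(k1+2k2+2k3+k4)
t=0.020: state=(0.928, 0.071, 0.001)
t=0.040: state=(0.924, 0.073, 0.002)
t=0.060: state=(0.920, 0.076, 0.004)
continuing one RK4 step at a time; state shown every 5 steps (Δt=0.1):
t=0.100: state=(0.912, 0.082, 0.007)
t=0.200: state=(0.888, 0.097, 0.014)
t=0.300: state=(0.861, 0.115, 0.024)
t=0.400: state=(0.831, 0.135, 0.035)
t=0.500: state=(0.796, 0.156, 0.048)
t=0.600: state=(0.758, 0.180, 0.062)
t=0.700: state=(0.716, 0.204, 0.079)
t=0.800: state=(0.672, 0.229, 0.099)
t=0.900: state=(0.627, 0.254, 0.120)
t=1.000: state=(0.580, 0.277, 0.143)
t=1.100: state=(0.533, 0.298, 0.169)
t=1.200: state=(0.487, 0.317, 0.196)
t=1.300: state=(0.443, 0.333, 0.225)
t=1.400: state=(0.401, 0.344, 0.255)
t=1.500: state=(0.362, 0.352, 0.285)
t=1.600: state=(0.326, 0.357, 0.317)
t=1.700: state=(0.294, 0.358, 0.348)
t=1.800: state=(0.265, 0.355, 0.380)
t=1.900: state=(0.239, 0.350, 0.411)
t=2.000: state=(0.216, 0.343, 0.441)
t=2.100: state=(0.196, 0.333, 0.471)
t=2.200: state=(0.178, 0.322, 0.500)
t=2.300: state=(0.162, 0.310, 0.528)
t=2.400: state=(0.148, 0.297, 0.555)
t=2.500: state=(0.136, 0.283, 0.581)
t=2.600: state=(0.126, 0.269, 0.605)
compare at T: S=0.126, I=0.269, R=0.605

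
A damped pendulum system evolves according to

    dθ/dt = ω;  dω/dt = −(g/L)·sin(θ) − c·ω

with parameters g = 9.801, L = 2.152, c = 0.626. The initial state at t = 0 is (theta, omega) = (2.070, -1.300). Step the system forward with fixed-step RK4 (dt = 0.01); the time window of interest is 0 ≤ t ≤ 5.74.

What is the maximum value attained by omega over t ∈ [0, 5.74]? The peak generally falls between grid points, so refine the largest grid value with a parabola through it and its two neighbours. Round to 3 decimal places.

max omega = 1.871

t=0.000: state=(2.070, -1.300)
step 1 (dt=0.01): k1=(-1.300, -3.185), k2=(-1.316, -3.189), k3=(-1.316, -3.189), k4=(-1.332, -3.193); state += dt/6·(k1+2k2+2k3+k4)
t=0.010: state=(2.057, -1.332)
t=0.020: state=(2.043, -1.364)
t=0.030: state=(2.030, -1.396)
continuing one RK4 step at a time; state shown every 20 steps (Δt=0.2):
t=0.200: state=(1.745, -1.949)
t=0.400: state=(1.292, -2.568)
t=0.600: state=(0.732, -2.983)
t=0.800: state=(0.127, -2.978)
t=1.000: state=(-0.427, -2.490)
t=1.200: state=(-0.847, -1.679)
t=1.400: state=(-1.092, -0.769)
t=1.600: state=(-1.157, 0.099)
t=1.800: state=(-1.059, 0.858)
t=2.000: state=(-0.825, 1.452)
t=2.200: state=(-0.495, 1.805)
t=2.400: state=(-0.124, 1.849)
t=2.600: state=(0.224, 1.582)
t=2.800: state=(0.494, 1.087)
t=3.000: state=(0.652, 0.487)
t=3.200: state=(0.689, -0.109)
t=3.400: state=(0.614, -0.620)
t=3.600: state=(0.451, -0.985)
t=3.800: state=(0.233, -1.156)
t=4.000: state=(0.002, -1.118)
t=4.200: state=(-0.202, -0.896)
t=4.400: state=(-0.348, -0.553)
t=4.600: state=(-0.419, -0.162)
t=4.800: state=(-0.414, 0.209)
t=5.000: state=(-0.341, 0.503)
t=5.200: state=(-0.220, 0.682)
t=5.400: state=(-0.077, 0.728)
t=5.600: state=(0.062, 0.646)
t=5.740: state=(0.145, 0.528)
largest grid value and its neighbours: omega(2.320)=1.87081, omega(2.330)=1.87096, omega(2.340)=1.87030
parabola through these three points peaks at t≈2.327 with omega≈1.87100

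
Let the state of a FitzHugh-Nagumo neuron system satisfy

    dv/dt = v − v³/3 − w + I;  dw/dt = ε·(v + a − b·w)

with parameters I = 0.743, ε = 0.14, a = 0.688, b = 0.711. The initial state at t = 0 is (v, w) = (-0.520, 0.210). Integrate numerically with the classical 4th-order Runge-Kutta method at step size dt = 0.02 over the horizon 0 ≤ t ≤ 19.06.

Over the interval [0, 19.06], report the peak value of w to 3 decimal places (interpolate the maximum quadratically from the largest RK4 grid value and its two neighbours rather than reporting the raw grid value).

t=0.000: state=(-0.520, 0.210)
step 1 (dt=0.02): k1=(0.060, 0.003), k2=(0.060, 0.003), k3=(0.060, 0.003), k4=(0.061, 0.003); state += dt/6·(k1+2k2+2k3+k4)
t=0.020: state=(-0.519, 0.210)
t=0.040: state=(-0.518, 0.210)
t=0.060: state=(-0.516, 0.210)
continuing one RK4 step at a time; state shown every 50 steps (Δt=1):
t=1.000: state=(-0.434, 0.218)
t=2.000: state=(-0.261, 0.241)
t=3.000: state=(0.123, 0.298)
t=4.000: state=(0.934, 0.428)
t=5.000: state=(1.622, 0.658)
t=6.000: state=(1.680, 0.911)
t=7.000: state=(1.577, 1.134)
t=8.000: state=(1.446, 1.320)
t=9.000: state=(1.299, 1.469)
t=10.000: state=(1.126, 1.584)
t=11.000: state=(0.906, 1.661)
t=12.000: state=(0.570, 1.695)
t=13.000: state=(-0.114, 1.663)
t=14.000: state=(-1.454, 1.494)
t=15.000: state=(-1.920, 1.205)
t=16.000: state=(-1.859, 0.930)
t=17.000: state=(-1.758, 0.692)
t=18.000: state=(-1.654, 0.491)
t=19.000: state=(-1.547, 0.323)
t=19.060: state=(-1.541, 0.314)
largest grid value and its neighbours: w(12.100)=1.69581, w(12.120)=1.69581, w(12.140)=1.69579
parabola through these three points peaks at t≈12.113 with w≈1.69581

max w = 1.696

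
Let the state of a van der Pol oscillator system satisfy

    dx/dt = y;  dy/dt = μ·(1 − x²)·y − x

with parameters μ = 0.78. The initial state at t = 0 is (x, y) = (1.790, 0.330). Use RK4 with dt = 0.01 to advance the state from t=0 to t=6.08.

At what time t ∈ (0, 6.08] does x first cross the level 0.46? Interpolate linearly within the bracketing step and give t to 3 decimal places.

t=0.000: state=(1.790, 0.330)
step 1 (dt=0.01): k1=(0.330, -2.357), k2=(0.318, -2.340), k3=(0.318, -2.340), k4=(0.307, -2.323); state += dt/6·(k1+2k2+2k3+k4)
t=0.010: state=(1.793, 0.307)
t=0.020: state=(1.796, 0.284)
t=0.030: state=(1.799, 0.261)
continuing one RK4 step at a time; state shown every 20 steps (Δt=0.2):
t=0.200: state=(1.813, -0.073)
t=0.400: state=(1.769, -0.355)
t=0.600: state=(1.677, -0.559)
t=0.800: state=(1.548, -0.721)
t=1.000: state=(1.389, -0.872)
t=1.200: state=(1.199, -1.031)
t=1.400: state=(0.975, -1.216)
t=1.600: state=(0.710, -1.444)
t=1.760: state=(0.461, -1.665)
next step: t=1.770: state=(0.445, -1.680) — x has crossed 0.46
linear interpolation between t=1.760 (0.46140) and t=1.770 (0.44468) → t≈1.761

t = 1.761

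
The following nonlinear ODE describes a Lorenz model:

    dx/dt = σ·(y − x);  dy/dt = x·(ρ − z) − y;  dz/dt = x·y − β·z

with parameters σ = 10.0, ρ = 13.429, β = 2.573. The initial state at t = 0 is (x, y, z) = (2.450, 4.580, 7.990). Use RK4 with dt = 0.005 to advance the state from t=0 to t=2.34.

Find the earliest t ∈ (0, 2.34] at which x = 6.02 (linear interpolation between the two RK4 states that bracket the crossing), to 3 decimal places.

t = 0.198

t=0.000: state=(2.450, 4.580, 7.990)
step 1 (dt=0.005): k1=(21.300, 8.746, -9.337), k2=(20.986, 9.072, -8.979), k3=(21.002, 9.064, -8.982), k4=(20.703, 9.386, -8.625); state += dt/6·(k1+2k2+2k3+k4)
t=0.005: state=(2.555, 4.625, 7.945)
t=0.010: state=(2.657, 4.674, 7.904)
t=0.015: state=(2.757, 4.725, 7.866)
continuing one RK4 step at a time; state shown every 20 steps (Δt=0.1):
t=0.100: state=(4.265, 5.984, 7.778)
t=0.195: state=(5.962, 7.795, 9.112)
next step: t=0.200: state=(6.054, 7.884, 9.230) — x has crossed 6.02
linear interpolation between t=0.195 (5.96204) and t=0.200 (6.05363) → t≈0.198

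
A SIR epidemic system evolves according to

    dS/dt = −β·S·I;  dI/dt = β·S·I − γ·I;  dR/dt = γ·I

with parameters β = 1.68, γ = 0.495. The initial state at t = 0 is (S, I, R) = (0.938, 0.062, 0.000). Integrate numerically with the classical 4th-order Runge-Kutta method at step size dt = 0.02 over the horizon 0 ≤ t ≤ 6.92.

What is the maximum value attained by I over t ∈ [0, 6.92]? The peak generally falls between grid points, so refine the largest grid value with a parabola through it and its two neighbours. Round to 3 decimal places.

t=0.000: state=(0.938, 0.062, 0.000)
step 1 (dt=0.02): k1=(-0.098, 0.067, 0.031), k2=(-0.099, 0.068, 0.031), k3=(-0.099, 0.068, 0.031), k4=(-0.100, 0.068, 0.031); state += dt/6·(k1+2k2+2k3+k4)
t=0.020: state=(0.936, 0.063, 0.001)
t=0.040: state=(0.934, 0.065, 0.001)
t=0.060: state=(0.932, 0.066, 0.002)
continuing one RK4 step at a time; state shown every 25 steps (Δt=0.5):
t=0.500: state=(0.876, 0.104, 0.020)
t=1.000: state=(0.784, 0.163, 0.053)
t=1.500: state=(0.664, 0.234, 0.102)
t=2.000: state=(0.529, 0.302, 0.169)
t=2.500: state=(0.402, 0.348, 0.250)
t=3.000: state=(0.297, 0.364, 0.339)
t=3.500: state=(0.220, 0.353, 0.428)
t=4.000: state=(0.165, 0.323, 0.512)
t=4.500: state=(0.128, 0.285, 0.587)
t=5.000: state=(0.102, 0.245, 0.653)
t=5.500: state=(0.085, 0.207, 0.708)
t=6.000: state=(0.072, 0.172, 0.755)
t=6.500: state=(0.063, 0.142, 0.794)
t=6.920: state=(0.058, 0.121, 0.821)
largest grid value and its neighbours: I(3.000)=0.36415, I(3.020)=0.36416, I(3.040)=0.36413
parabola through these three points peaks at t≈3.015 with I≈0.36416

max I = 0.364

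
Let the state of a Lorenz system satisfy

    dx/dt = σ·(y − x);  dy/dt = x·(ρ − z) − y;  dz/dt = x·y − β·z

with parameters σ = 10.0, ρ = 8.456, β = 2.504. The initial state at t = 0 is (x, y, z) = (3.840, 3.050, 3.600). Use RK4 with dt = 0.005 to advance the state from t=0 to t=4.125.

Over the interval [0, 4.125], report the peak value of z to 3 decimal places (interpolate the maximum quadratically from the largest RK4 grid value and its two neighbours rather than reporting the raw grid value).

t=0.000: state=(3.840, 3.050, 3.600)
step 1 (dt=0.005): k1=(-7.900, 15.597, 2.698), k2=(-7.313, 15.436, 2.769), k3=(-7.331, 15.443, 2.772), k4=(-6.761, 15.289, 2.845); state += dt/6·(k1+2k2+2k3+k4)
t=0.005: state=(3.803, 3.127, 3.614)
t=0.010: state=(3.772, 3.203, 3.628)
t=0.015: state=(3.746, 3.277, 3.644)
continuing one RK4 step at a time; state shown every 40 steps (Δt=0.2):
t=0.200: state=(4.651, 5.580, 5.056)
t=0.400: state=(6.033, 6.180, 8.468)
t=0.600: state=(4.989, 4.051, 9.688)
t=0.800: state=(3.425, 2.939, 8.001)
t=1.000: state=(3.085, 3.189, 6.330)
t=1.200: state=(3.685, 4.143, 5.777)
t=1.400: state=(4.693, 5.157, 6.665)
t=1.600: state=(5.157, 5.096, 8.193)
t=1.800: state=(4.564, 4.139, 8.506)
t=2.000: state=(3.863, 3.646, 7.643)
t=2.200: state=(3.756, 3.853, 6.823)
t=2.400: state=(4.150, 4.411, 6.710)
t=2.600: state=(4.622, 4.788, 7.307)
t=2.800: state=(4.691, 4.594, 7.927)
t=3.000: state=(4.353, 4.158, 7.903)
t=3.200: state=(4.065, 3.993, 7.443)
t=3.400: state=(4.083, 4.163, 7.100)
t=3.600: state=(4.315, 4.443, 7.158)
t=3.800: state=(4.503, 4.546, 7.491)
t=4.000: state=(4.467, 4.397, 7.714)
t=4.125: state=(4.360, 4.266, 7.690)
largest grid value and its neighbours: z(0.550)=9.78081, z(0.555)=9.78228, z(0.560)=9.78121
parabola through these three points peaks at t≈0.555 with z≈9.78229

max z = 9.782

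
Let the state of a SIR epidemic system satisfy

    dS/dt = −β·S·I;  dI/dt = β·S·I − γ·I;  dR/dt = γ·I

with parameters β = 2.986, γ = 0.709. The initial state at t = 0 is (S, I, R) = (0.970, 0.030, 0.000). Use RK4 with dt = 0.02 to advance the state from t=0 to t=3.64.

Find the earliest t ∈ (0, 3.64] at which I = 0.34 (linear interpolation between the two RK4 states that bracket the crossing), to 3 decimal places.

t=0.000: state=(0.970, 0.030, 0.000)
step 1 (dt=0.02): k1=(-0.087, 0.066, 0.021), k2=(-0.089, 0.067, 0.022), k3=(-0.089, 0.067, 0.022), k4=(-0.091, 0.068, 0.022); state += dt/6·(k1+2k2+2k3+k4)
t=0.020: state=(0.968, 0.031, 0.000)
t=0.040: state=(0.966, 0.033, 0.001)
t=0.060: state=(0.964, 0.034, 0.001)
continuing one RK4 step at a time; state shown every 10 steps (Δt=0.2):
t=0.200: state=(0.948, 0.046, 0.005)
t=0.400: state=(0.917, 0.070, 0.013)
t=0.600: state=(0.871, 0.104, 0.026)
t=0.800: state=(0.808, 0.149, 0.043)
t=1.000: state=(0.728, 0.204, 0.068)
t=1.200: state=(0.632, 0.266, 0.102)
t=1.400: state=(0.530, 0.327, 0.144)
t=1.440: state=(0.509, 0.338, 0.153)
next step: t=1.460: state=(0.499, 0.343, 0.158) — I has crossed 0.34
linear interpolation between t=1.440 (0.33790) and t=1.460 (0.34332) → t≈1.448

t = 1.448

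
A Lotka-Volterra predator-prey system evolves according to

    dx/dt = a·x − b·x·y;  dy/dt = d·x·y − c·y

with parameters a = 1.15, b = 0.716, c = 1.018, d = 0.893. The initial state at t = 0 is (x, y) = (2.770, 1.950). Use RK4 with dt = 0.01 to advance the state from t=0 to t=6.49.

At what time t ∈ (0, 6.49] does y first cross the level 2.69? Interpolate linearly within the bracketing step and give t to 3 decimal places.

t = 0.241

t=0.000: state=(2.770, 1.950)
step 1 (dt=0.01): k1=(-0.682, 2.838), k2=(-0.709, 2.853), k3=(-0.709, 2.853), k4=(-0.737, 2.867); state += dt/6·(k1+2k2+2k3+k4)
t=0.010: state=(2.763, 1.979)
t=0.020: state=(2.755, 2.007)
t=0.030: state=(2.747, 2.036)
t=0.240: state=(2.454, 2.687)
next step: t=0.250: state=(2.434, 2.719) — y has crossed 2.69
linear interpolation between t=0.240 (2.68732) and t=0.250 (2.71880) → t≈0.241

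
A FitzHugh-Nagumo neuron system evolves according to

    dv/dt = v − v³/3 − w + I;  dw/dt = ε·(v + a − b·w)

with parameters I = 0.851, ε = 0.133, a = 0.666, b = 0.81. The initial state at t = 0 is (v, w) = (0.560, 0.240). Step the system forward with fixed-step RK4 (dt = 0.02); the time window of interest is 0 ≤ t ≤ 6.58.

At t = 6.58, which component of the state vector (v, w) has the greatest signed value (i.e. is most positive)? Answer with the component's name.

t=0.000: state=(0.560, 0.240)
step 1 (dt=0.02): k1=(1.112, 0.137), k2=(1.119, 0.139), k3=(1.119, 0.139), k4=(1.125, 0.140); state += dt/6·(k1+2k2+2k3+k4)
t=0.020: state=(0.582, 0.243)
t=0.040: state=(0.605, 0.246)
t=0.060: state=(0.628, 0.248)
continuing one RK4 step at a time; state shown every 25 steps (Δt=0.5):
t=0.500: state=(1.156, 0.326)
t=1.000: state=(1.616, 0.443)
t=1.500: state=(1.793, 0.575)
t=2.000: state=(1.814, 0.705)
t=2.500: state=(1.783, 0.828)
t=3.000: state=(1.737, 0.942)
t=3.500: state=(1.685, 1.046)
t=4.000: state=(1.632, 1.142)
t=4.500: state=(1.578, 1.229)
t=5.000: state=(1.523, 1.308)
t=5.500: state=(1.467, 1.379)
t=6.000: state=(1.409, 1.443)
t=6.500: state=(1.351, 1.500)
t=6.580: state=(1.341, 1.508)
compare at T: v=1.341, w=1.508

largest component: w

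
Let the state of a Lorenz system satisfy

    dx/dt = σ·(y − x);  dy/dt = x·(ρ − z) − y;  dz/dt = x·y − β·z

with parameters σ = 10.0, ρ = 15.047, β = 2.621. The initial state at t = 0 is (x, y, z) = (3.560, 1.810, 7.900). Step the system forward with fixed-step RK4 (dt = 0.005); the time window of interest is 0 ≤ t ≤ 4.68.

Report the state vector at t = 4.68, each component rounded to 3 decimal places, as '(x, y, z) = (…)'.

(x, y, z) = (6.749, 7.317, 13.748)

t=0.000: state=(3.560, 1.810, 7.900)
step 1 (dt=0.005): k1=(-17.500, 23.633, -14.262), k2=(-16.472, 23.387, -14.040), k3=(-16.504, 23.404, -14.039), k4=(-15.505, 23.171, -13.821); state += dt/6·(k1+2k2+2k3+k4)
t=0.005: state=(3.478, 1.927, 7.830)
t=0.010: state=(3.405, 2.042, 7.762)
t=0.015: state=(3.341, 2.155, 7.696)
continuing one RK4 step at a time; state shown every 40 steps (Δt=0.2):
t=0.200: state=(4.645, 6.609, 7.149)
t=0.400: state=(9.314, 10.735, 15.294)
t=0.600: state=(6.369, 3.354, 18.473)
t=0.800: state=(2.764, 2.245, 12.386)
t=1.000: state=(3.346, 4.337, 8.762)
t=1.200: state=(6.648, 8.781, 10.492)
t=1.400: state=(8.662, 7.591, 18.063)
t=1.600: state=(4.680, 3.022, 15.589)
t=1.800: state=(3.458, 3.738, 11.041)
t=2.000: state=(5.332, 6.845, 10.113)
t=2.200: state=(8.166, 8.750, 15.249)
t=2.400: state=(6.324, 4.583, 16.866)
t=2.600: state=(4.097, 3.800, 12.885)
t=2.800: state=(4.888, 5.872, 10.854)
t=3.000: state=(7.271, 8.255, 13.591)
t=3.200: state=(7.065, 5.923, 16.669)
t=3.400: state=(4.841, 4.193, 14.103)
t=3.600: state=(4.846, 5.426, 11.742)
t=3.800: state=(6.612, 7.543, 12.942)
t=4.000: state=(7.183, 6.643, 15.932)
t=4.200: state=(5.465, 4.713, 14.763)
t=4.400: state=(4.987, 5.260, 12.526)
t=4.600: state=(6.197, 6.962, 12.801)
t=4.680: state=(6.749, 7.317, 13.748)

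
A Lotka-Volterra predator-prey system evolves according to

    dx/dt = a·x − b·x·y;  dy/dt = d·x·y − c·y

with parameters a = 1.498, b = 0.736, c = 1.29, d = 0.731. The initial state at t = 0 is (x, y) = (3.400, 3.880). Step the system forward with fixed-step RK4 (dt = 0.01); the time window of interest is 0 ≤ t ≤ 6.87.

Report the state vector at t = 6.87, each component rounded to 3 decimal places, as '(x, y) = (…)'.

t=0.000: state=(3.400, 3.880)
step 1 (dt=0.01): k1=(-4.616, 4.638), k2=(-4.642, 4.600), k3=(-4.642, 4.599), k4=(-4.667, 4.560); state += dt/6·(k1+2k2+2k3+k4)
t=0.010: state=(3.354, 3.926)
t=0.020: state=(3.307, 3.971)
t=0.030: state=(3.259, 4.016)
continuing one RK4 step at a time; state shown every 25 steps (Δt=0.25):
t=0.250: state=(2.220, 4.691)
t=0.500: state=(1.348, 4.677)
t=0.750: state=(0.868, 4.128)
t=1.000: state=(0.630, 3.419)
t=1.250: state=(0.520, 2.748)
t=1.500: state=(0.482, 2.179)
t=1.750: state=(0.490, 1.724)
t=2.000: state=(0.537, 1.371)
t=2.250: state=(0.623, 1.103)
t=2.500: state=(0.753, 0.905)
t=2.750: state=(0.940, 0.765)
t=3.000: state=(1.199, 0.673)
t=3.250: state=(1.548, 0.625)
t=3.500: state=(2.008, 0.626)
t=3.750: state=(2.591, 0.689)
t=4.000: state=(3.276, 0.852)
t=4.250: state=(3.961, 1.197)
t=4.500: state=(4.372, 1.870)
t=4.750: state=(4.095, 2.975)
t=5.000: state=(3.071, 4.180)
t=5.250: state=(1.935, 4.765)
t=5.500: state=(1.182, 4.559)
t=5.750: state=(0.784, 3.936)
t=6.000: state=(0.590, 3.225)
t=6.250: state=(0.504, 2.579)
t=6.500: state=(0.480, 2.042)
t=6.750: state=(0.499, 1.617)
t=6.870: state=(0.522, 1.448)

(x, y) = (0.522, 1.448)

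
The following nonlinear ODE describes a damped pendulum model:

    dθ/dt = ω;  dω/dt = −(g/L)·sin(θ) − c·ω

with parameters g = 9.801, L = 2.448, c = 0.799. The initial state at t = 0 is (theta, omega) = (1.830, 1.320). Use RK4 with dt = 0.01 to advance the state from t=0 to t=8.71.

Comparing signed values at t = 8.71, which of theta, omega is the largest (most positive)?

largest component: omega

t=0.000: state=(1.830, 1.320)
step 1 (dt=0.01): k1=(1.320, -4.925), k2=(1.295, -4.898), k3=(1.296, -4.898), k4=(1.271, -4.872); state += dt/6·(k1+2k2+2k3+k4)
t=0.010: state=(1.843, 1.271)
t=0.020: state=(1.855, 1.223)
t=0.030: state=(1.867, 1.175)
continuing one RK4 step at a time; state shown every 50 steps (Δt=0.5):
t=0.500: state=(1.968, -0.625)
t=1.000: state=(1.286, -2.029)
t=1.500: state=(0.117, -2.333)
t=2.000: state=(-0.743, -0.938)
t=2.500: state=(-0.805, 0.600)
t=3.000: state=(-0.291, 1.267)
t=3.500: state=(0.266, 0.807)
t=4.000: state=(0.442, -0.098)
t=4.500: state=(0.233, -0.635)
t=5.000: state=(-0.082, -0.525)
t=5.500: state=(-0.231, -0.055)
t=6.000: state=(-0.157, 0.301)
t=6.500: state=(0.011, 0.314)
t=7.000: state=(0.115, 0.084)
t=7.500: state=(0.098, -0.133)
t=8.000: state=(0.012, -0.178)
t=8.500: state=(-0.055, -0.073)
t=8.710: state=(-0.064, -0.015)
compare at T: theta=-0.064, omega=-0.015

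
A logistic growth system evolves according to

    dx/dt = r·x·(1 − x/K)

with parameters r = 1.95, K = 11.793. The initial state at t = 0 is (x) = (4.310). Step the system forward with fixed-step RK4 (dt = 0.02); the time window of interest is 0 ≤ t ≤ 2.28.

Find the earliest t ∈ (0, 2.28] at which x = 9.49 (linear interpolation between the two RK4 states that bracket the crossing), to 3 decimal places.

t = 1.009

t=0.000: state=(4.310)
step 1 (dt=0.02): k1=(5.333), k2=(5.360), k3=(5.361), k4=(5.387); state += dt/6·(k1+2k2+2k3+k4)
t=0.020: state=(4.417)
t=0.040: state=(4.525)
t=0.060: state=(4.635)
continuing one RK4 step at a time; state shown every 5 steps (Δt=0.1):
t=0.100: state=(4.856)
t=0.200: state=(5.421)
t=0.300: state=(5.995)
t=0.400: state=(6.567)
t=0.500: state=(7.126)
t=0.600: state=(7.663)
t=0.700: state=(8.170)
t=0.800: state=(8.641)
t=0.900: state=(9.070)
t=1.000: state=(9.457)
next step: t=1.020: state=(9.529) — x has crossed 9.49
linear interpolation between t=1.000 (9.45698) and t=1.020 (9.52918) → t≈1.009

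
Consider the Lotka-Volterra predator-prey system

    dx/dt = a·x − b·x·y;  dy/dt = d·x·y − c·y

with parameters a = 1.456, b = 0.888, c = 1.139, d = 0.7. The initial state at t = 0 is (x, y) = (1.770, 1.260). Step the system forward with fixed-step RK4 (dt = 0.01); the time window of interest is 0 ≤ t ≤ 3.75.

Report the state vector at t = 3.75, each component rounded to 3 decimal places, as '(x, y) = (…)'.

(x, y) = (1.243, 1.433)

t=0.000: state=(1.770, 1.260)
step 1 (dt=0.01): k1=(0.597, 0.126), k2=(0.597, 0.129), k3=(0.597, 0.129), k4=(0.597, 0.131); state += dt/6·(k1+2k2+2k3+k4)
t=0.010: state=(1.776, 1.261)
t=0.020: state=(1.782, 1.263)
t=0.030: state=(1.788, 1.264)
continuing one RK4 step at a time; state shown every 20 steps (Δt=0.2):
t=0.200: state=(1.888, 1.296)
t=0.400: state=(1.997, 1.355)
t=0.600: state=(2.086, 1.436)
t=0.800: state=(2.144, 1.538)
t=1.000: state=(2.160, 1.657)
t=1.200: state=(2.130, 1.782)
t=1.400: state=(2.054, 1.903)
t=1.600: state=(1.942, 2.005)
t=1.800: state=(1.807, 2.076)
t=2.000: state=(1.667, 2.108)
t=2.200: state=(1.534, 2.100)
t=2.400: state=(1.418, 2.056)
t=2.600: state=(1.325, 1.983)
t=2.800: state=(1.257, 1.891)
t=3.000: state=(1.213, 1.790)
t=3.200: state=(1.192, 1.686)
t=3.400: state=(1.193, 1.586)
t=3.600: state=(1.214, 1.494)
t=3.750: state=(1.243, 1.433)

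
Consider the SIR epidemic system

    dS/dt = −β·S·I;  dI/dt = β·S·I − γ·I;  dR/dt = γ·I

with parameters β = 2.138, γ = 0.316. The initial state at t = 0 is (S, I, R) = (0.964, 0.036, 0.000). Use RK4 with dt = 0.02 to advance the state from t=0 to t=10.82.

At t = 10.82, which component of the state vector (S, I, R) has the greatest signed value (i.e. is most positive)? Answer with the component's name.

t=0.000: state=(0.964, 0.036, 0.000)
step 1 (dt=0.02): k1=(-0.074, 0.063, 0.011), k2=(-0.075, 0.064, 0.012), k3=(-0.075, 0.064, 0.012), k4=(-0.077, 0.065, 0.012); state += dt/6·(k1+2k2+2k3+k4)
t=0.020: state=(0.962, 0.037, 0.000)
t=0.040: state=(0.961, 0.039, 0.000)
t=0.060: state=(0.959, 0.040, 0.001)
continuing one RK4 step at a time; state shown every 25 steps (Δt=0.5):
t=0.500: state=(0.907, 0.084, 0.009)
t=1.000: state=(0.792, 0.179, 0.029)
t=1.500: state=(0.607, 0.324, 0.068)
t=2.000: state=(0.395, 0.473, 0.132)
t=2.500: state=(0.226, 0.560, 0.214)
t=3.000: state=(0.123, 0.573, 0.305)
t=3.500: state=(0.068, 0.540, 0.393)
t=4.000: state=(0.039, 0.487, 0.474)
t=4.500: state=(0.024, 0.430, 0.546)
t=5.000: state=(0.016, 0.375, 0.610)
t=5.500: state=(0.011, 0.324, 0.665)
t=6.000: state=(0.008, 0.280, 0.713)
t=6.500: state=(0.006, 0.240, 0.754)
t=7.000: state=(0.005, 0.206, 0.789)
t=7.500: state=(0.004, 0.177, 0.819)
t=8.000: state=(0.003, 0.152, 0.845)
t=8.500: state=(0.003, 0.130, 0.867)
t=9.000: state=(0.002, 0.111, 0.886)
t=9.500: state=(0.002, 0.095, 0.903)
t=10.000: state=(0.002, 0.081, 0.917)
t=10.500: state=(0.002, 0.070, 0.928)
t=10.820: state=(0.002, 0.063, 0.935)
compare at T: S=0.002, I=0.063, R=0.935

largest component: R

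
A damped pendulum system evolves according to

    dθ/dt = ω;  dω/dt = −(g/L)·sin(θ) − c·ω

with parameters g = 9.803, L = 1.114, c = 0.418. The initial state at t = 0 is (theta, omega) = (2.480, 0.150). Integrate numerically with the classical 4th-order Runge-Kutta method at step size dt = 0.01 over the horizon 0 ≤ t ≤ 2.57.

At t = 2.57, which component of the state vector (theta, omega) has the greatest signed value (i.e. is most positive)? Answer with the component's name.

t=0.000: state=(2.480, 0.150)
step 1 (dt=0.01): k1=(0.150, -5.469), k2=(0.123, -5.452), k3=(0.123, -5.453), k4=(0.095, -5.438); state += dt/6·(k1+2k2+2k3+k4)
t=0.010: state=(2.481, 0.095)
t=0.020: state=(2.482, 0.041)
t=0.030: state=(2.482, -0.013)
continuing one RK4 step at a time; state shown every 10 steps (Δt=0.1):
t=0.100: state=(2.468, -0.387)
t=0.200: state=(2.403, -0.927)
t=0.300: state=(2.281, -1.504)
t=0.400: state=(2.100, -2.141)
t=0.500: state=(1.851, -2.842)
t=0.600: state=(1.530, -3.577)
t=0.700: state=(1.137, -4.264)
t=0.800: state=(0.683, -4.765)
t=0.900: state=(0.195, -4.933)
t=1.000: state=(-0.289, -4.688)
t=1.100: state=(-0.730, -4.074)
t=1.200: state=(-1.096, -3.224)
t=1.300: state=(-1.372, -2.279)
t=1.400: state=(-1.552, -1.330)
t=1.500: state=(-1.639, -0.414)
t=1.600: state=(-1.636, 0.462)
t=1.700: state=(-1.547, 1.305)
t=1.800: state=(-1.376, 2.108)
t=1.900: state=(-1.128, 2.839)
t=2.000: state=(-0.813, 3.433)
t=2.100: state=(-0.449, 3.799)
t=2.200: state=(-0.063, 3.860)
t=2.300: state=(0.312, 3.593)
t=2.400: state=(0.646, 3.046)
t=2.500: state=(0.915, 2.313)
t=2.570: state=(1.057, 1.739)
compare at T: theta=1.057, omega=1.739

largest component: omega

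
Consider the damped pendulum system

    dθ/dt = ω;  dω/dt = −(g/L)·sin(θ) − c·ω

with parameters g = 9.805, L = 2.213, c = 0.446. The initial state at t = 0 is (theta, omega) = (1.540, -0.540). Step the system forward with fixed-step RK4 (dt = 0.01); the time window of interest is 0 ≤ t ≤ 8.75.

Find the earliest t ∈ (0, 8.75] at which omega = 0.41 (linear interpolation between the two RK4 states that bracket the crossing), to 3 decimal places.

t = 1.686

t=0.000: state=(1.540, -0.540)
step 1 (dt=0.01): k1=(-0.540, -4.188), k2=(-0.561, -4.178), k3=(-0.561, -4.178), k4=(-0.582, -4.168); state += dt/6·(k1+2k2+2k3+k4)
t=0.010: state=(1.534, -0.582)
t=0.020: state=(1.528, -0.623)
t=0.030: state=(1.522, -0.665)
continuing one RK4 step at a time; state shown every 50 steps (Δt=0.5):
t=0.500: state=(0.800, -2.258)
t=1.000: state=(-0.401, -2.124)
t=1.500: state=(-1.029, -0.292)
t=1.680: state=(-1.020, 0.389)
next step: t=1.690: state=(-1.015, 0.425) — omega has crossed 0.41
linear interpolation between t=1.680 (0.38904) and t=1.690 (0.42492) → t≈1.686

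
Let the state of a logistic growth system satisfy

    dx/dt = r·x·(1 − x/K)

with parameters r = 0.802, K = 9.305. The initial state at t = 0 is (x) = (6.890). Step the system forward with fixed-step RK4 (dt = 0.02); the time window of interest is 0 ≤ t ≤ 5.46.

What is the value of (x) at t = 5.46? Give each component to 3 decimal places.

(x) = (9.264)

t=0.000: state=(6.890)
step 1 (dt=0.02): k1=(1.434), k2=(1.429), k3=(1.429), k4=(1.423); state += dt/6·(k1+2k2+2k3+k4)
t=0.020: state=(6.919)
t=0.040: state=(6.947)
t=0.060: state=(6.975)
continuing one RK4 step at a time; state shown every 10 steps (Δt=0.2):
t=0.200: state=(7.166)
t=0.400: state=(7.418)
t=0.600: state=(7.648)
t=0.800: state=(7.855)
t=1.000: state=(8.041)
t=1.200: state=(8.206)
t=1.400: state=(8.352)
t=1.600: state=(8.481)
t=1.800: state=(8.594)
t=2.000: state=(8.692)
t=2.200: state=(8.778)
t=2.400: state=(8.852)
t=2.600: state=(8.917)
t=2.800: state=(8.972)
t=3.000: state=(9.020)
t=3.200: state=(9.061)
t=3.400: state=(9.096)
t=3.600: state=(9.127)
t=3.800: state=(9.153)
t=4.000: state=(9.175)
t=4.200: state=(9.194)
t=4.400: state=(9.210)
t=4.600: state=(9.224)
t=4.800: state=(9.236)
t=5.000: state=(9.246)
t=5.200: state=(9.255)
t=5.400: state=(9.262)
t=5.460: state=(9.264)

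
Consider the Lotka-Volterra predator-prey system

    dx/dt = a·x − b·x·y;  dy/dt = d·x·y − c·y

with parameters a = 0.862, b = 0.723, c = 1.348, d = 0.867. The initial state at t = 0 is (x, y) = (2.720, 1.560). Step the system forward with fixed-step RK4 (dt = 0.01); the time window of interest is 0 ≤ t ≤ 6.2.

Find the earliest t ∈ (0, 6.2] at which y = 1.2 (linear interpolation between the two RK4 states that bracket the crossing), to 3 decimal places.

t=0.000: state=(2.720, 1.560)
step 1 (dt=0.01): k1=(-0.723, 1.576), k2=(-0.738, 1.579), k3=(-0.738, 1.579), k4=(-0.752, 1.582); state += dt/6·(k1+2k2+2k3+k4)
t=0.010: state=(2.713, 1.576)
t=0.020: state=(2.705, 1.592)
t=0.030: state=(2.697, 1.608)
continuing one RK4 step at a time; state shown every 25 steps (Δt=0.25):
t=0.250: state=(2.455, 1.957)
t=0.500: state=(2.072, 2.285)
t=0.750: state=(1.671, 2.446)
t=1.000: state=(1.332, 2.414)
t=1.250: state=(1.084, 2.236)
t=1.500: state=(0.918, 1.980)
t=1.750: state=(0.816, 1.704)
t=2.000: state=(0.762, 1.443)
t=2.250: state=(0.744, 1.212)
t=2.260: state=(0.744, 1.203)
next step: t=2.270: state=(0.744, 1.195) — y has crossed 1.2
linear interpolation between t=2.260 (1.20335) and t=2.270 (1.19492) → t≈2.264

t = 2.264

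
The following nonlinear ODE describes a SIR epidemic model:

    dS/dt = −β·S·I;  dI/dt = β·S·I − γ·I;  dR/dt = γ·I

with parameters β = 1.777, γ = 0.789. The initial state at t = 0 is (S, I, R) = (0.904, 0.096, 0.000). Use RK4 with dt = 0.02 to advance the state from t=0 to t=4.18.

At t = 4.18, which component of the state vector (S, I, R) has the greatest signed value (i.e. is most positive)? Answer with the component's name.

largest component: R

t=0.000: state=(0.904, 0.096, 0.000)
step 1 (dt=0.02): k1=(-0.154, 0.078, 0.076), k2=(-0.155, 0.079, 0.076), k3=(-0.155, 0.079, 0.076), k4=(-0.156, 0.079, 0.077); state += dt/6·(k1+2k2+2k3+k4)
t=0.020: state=(0.901, 0.098, 0.002)
t=0.040: state=(0.898, 0.099, 0.003)
t=0.060: state=(0.895, 0.101, 0.005)
continuing one RK4 step at a time; state shown every 10 steps (Δt=0.2):
t=0.200: state=(0.871, 0.112, 0.016)
t=0.400: state=(0.834, 0.130, 0.036)
t=0.600: state=(0.794, 0.148, 0.057)
t=0.800: state=(0.751, 0.167, 0.082)
t=1.000: state=(0.706, 0.184, 0.110)
t=1.200: state=(0.659, 0.201, 0.140)
t=1.400: state=(0.612, 0.215, 0.173)
t=1.600: state=(0.566, 0.226, 0.208)
t=1.800: state=(0.521, 0.234, 0.244)
t=2.000: state=(0.479, 0.239, 0.282)
t=2.200: state=(0.440, 0.240, 0.320)
t=2.400: state=(0.404, 0.238, 0.358)
t=2.600: state=(0.372, 0.234, 0.395)
t=2.800: state=(0.342, 0.227, 0.431)
t=3.000: state=(0.316, 0.217, 0.466)
t=3.200: state=(0.293, 0.207, 0.500)
t=3.400: state=(0.273, 0.195, 0.531)
t=3.600: state=(0.255, 0.183, 0.561)
t=3.800: state=(0.240, 0.171, 0.589)
t=4.000: state=(0.226, 0.159, 0.615)
t=4.180: state=(0.215, 0.148, 0.637)
compare at T: S=0.215, I=0.148, R=0.637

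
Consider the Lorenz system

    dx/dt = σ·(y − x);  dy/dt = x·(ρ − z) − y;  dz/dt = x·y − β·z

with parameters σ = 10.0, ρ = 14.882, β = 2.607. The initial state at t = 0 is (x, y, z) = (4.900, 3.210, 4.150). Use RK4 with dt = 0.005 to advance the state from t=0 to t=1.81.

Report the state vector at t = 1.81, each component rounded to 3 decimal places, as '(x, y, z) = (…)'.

t=0.000: state=(4.900, 3.210, 4.150)
step 1 (dt=0.005): k1=(-16.900, 49.377, 4.910), k2=(-15.243, 48.740, 5.342), k3=(-15.300, 48.781, 5.345), k4=(-13.696, 48.183, 5.771); state += dt/6·(k1+2k2+2k3+k4)
t=0.005: state=(4.824, 3.454, 4.177)
t=0.010: state=(4.763, 3.692, 4.208)
t=0.015: state=(4.716, 3.926, 4.243)
continuing one RK4 step at a time; state shown every 20 steps (Δt=0.1):
t=0.100: state=(5.479, 7.623, 5.611)
t=0.200: state=(8.345, 11.499, 10.335)
t=0.300: state=(10.483, 10.859, 18.002)
t=0.400: state=(8.601, 4.962, 20.784)
t=0.500: state=(4.812, 1.503, 17.740)
t=0.600: state=(2.450, 0.989, 14.009)
t=0.700: state=(1.634, 1.332, 10.985)
t=0.800: state=(1.666, 1.985, 8.696)
t=0.900: state=(2.242, 3.088, 7.130)
t=1.000: state=(3.417, 4.963, 6.492)
t=1.100: state=(5.399, 7.814, 7.502)
t=1.200: state=(8.032, 10.612, 11.423)
t=1.300: state=(9.669, 9.884, 17.328)
t=1.400: state=(8.204, 5.409, 19.556)
t=1.500: state=(5.205, 2.482, 17.253)
t=1.600: state=(3.198, 1.917, 14.033)
t=1.700: state=(2.507, 2.320, 11.313)
t=1.800: state=(2.696, 3.226, 9.335)
t=1.810: state=(2.752, 3.346, 9.183)

(x, y, z) = (2.752, 3.346, 9.183)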